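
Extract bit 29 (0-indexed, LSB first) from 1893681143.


0b1110000110111110100011111110111, position 29 = 1

1


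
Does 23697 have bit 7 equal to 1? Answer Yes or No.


0b101110010010001, bit 7 = 1. Yes

Yes


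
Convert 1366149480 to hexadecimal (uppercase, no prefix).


1366149480 = 516DC968 hex

516DC968


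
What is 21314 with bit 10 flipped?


21314 ^ (1 << 10) = 21314 ^ 1024 = 22338

22338


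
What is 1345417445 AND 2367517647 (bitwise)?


0b1010000001100010111000011100101 & 0b10001101000111010111001111001111 = 0b100010111000011000101 = 1142981

1142981


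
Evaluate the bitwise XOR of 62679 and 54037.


0b1111010011010111 ^ 0b1101001100010101 = 0b10011111000010 = 10178

10178


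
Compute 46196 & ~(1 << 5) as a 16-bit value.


46196 & ~(1 << 5) = 46164

46164


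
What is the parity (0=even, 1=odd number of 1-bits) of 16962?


0b100001001000010 has 4 ones => parity 0

0


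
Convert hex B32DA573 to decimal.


B32DA573 hex = 3006113139 decimal

3006113139


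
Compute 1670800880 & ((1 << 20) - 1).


1670800880 & 1048575 = 419312

419312


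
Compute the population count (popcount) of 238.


0b11101110 has 6 set bits

6


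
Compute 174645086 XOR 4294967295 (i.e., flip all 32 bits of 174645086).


174645086 ^ 4294967295 = 4120322209

4120322209


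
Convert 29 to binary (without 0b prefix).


29 = 11101 in binary

11101


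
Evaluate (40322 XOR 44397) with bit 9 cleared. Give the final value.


Step 1: 40322 ^ 44397 = 12527
Step 2: 12527 & ~(1 << 9) = 12527

12527


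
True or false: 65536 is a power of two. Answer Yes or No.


0b10000000000000000. Only one bit set => Yes

Yes


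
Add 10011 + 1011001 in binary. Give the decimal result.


10011 + 1011001 = 1101100 = 108

108


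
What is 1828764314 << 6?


0b1101101000000001011101010011010 << 6 = 0b1101101000000001011101010011010000000 = 117040916096

117040916096


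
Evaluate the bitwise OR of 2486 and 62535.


0b100110110110 | 0b1111010001000111 = 0b1111110111110111 = 65015

65015


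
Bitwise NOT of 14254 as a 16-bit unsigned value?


~0b11011110101110 = 0b1100100001010001 = 51281 (16-bit unsigned)

51281


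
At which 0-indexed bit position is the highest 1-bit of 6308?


0b1100010100100. Highest set bit at position 12

12


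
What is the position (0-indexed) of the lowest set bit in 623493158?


0b100101001010011100000000100110. Lowest set bit at position 1

1


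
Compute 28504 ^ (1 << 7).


28504 ^ (1 << 7) = 28504 ^ 128 = 28632

28632


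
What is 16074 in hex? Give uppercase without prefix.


16074 = 3ECA hex

3ECA


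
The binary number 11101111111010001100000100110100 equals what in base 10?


11101111111010001100000100110100 in decimal = 4025008436

4025008436


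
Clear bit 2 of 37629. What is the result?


37629 & ~(1 << 2) = 37625

37625


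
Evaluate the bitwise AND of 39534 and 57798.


0b1001101001101110 & 0b1110000111000110 = 0b1000000001000110 = 32838

32838


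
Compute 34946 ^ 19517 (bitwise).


0b1000100010000010 ^ 0b100110000111101 = 0b1100010010111111 = 50367

50367


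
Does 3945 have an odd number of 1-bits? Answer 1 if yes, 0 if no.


0b111101101001 has 8 ones => parity 0

0


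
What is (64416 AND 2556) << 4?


Step 1: 64416 & 2556 = 2464
Step 2: 2464 << 4 = 39424

39424


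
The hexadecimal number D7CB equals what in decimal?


D7CB hex = 55243 decimal

55243


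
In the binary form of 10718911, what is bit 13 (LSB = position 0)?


0b101000111000111010111111, position 13 = 0

0


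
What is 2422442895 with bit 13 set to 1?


2422442895 | (1 << 13) = 2422442895 | 8192 = 2422451087

2422451087


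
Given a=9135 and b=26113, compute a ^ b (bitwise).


9135 ^ 26113 = 17838

17838


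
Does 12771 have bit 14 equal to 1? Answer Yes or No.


0b11000111100011, bit 14 = 0. No

No


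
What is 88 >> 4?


0b1011000 >> 4 = 0b101 = 5

5


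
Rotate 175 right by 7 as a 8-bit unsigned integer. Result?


Rotate 0b10101111 right by 7 (8-bit) = 0b1011111 = 95

95


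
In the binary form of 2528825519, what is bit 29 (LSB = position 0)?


0b10010110101110101101000010101111, position 29 = 0

0


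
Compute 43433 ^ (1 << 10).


43433 ^ (1 << 10) = 43433 ^ 1024 = 44457

44457


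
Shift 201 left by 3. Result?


0b11001001 << 3 = 0b11001001000 = 1608

1608


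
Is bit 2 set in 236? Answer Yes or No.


0b11101100, bit 2 = 1. Yes

Yes


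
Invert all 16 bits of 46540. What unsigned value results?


46540 ^ 65535 = 18995

18995


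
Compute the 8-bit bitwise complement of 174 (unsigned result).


~0b10101110 = 0b1010001 = 81 (8-bit unsigned)

81


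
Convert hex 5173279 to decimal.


5173279 hex = 85406329 decimal

85406329


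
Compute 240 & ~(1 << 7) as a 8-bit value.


240 & ~(1 << 7) = 112

112


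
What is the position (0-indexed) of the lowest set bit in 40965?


0b1010000000000101. Lowest set bit at position 0

0


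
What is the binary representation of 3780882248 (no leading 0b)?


3780882248 = 11100001010110111010111101001000 in binary

11100001010110111010111101001000


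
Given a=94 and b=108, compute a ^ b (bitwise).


94 ^ 108 = 50

50


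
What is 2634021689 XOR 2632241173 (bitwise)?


0b10011100111111111111101100111001 ^ 0b10011100111001001101000000010101 = 0b110110010101100101100 = 1780524

1780524


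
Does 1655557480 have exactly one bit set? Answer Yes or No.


0b1100010101011011100110101101000. Multiple bits set => No

No


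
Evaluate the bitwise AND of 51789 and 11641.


0b1100101001001101 & 0b10110101111001 = 0b100001001001 = 2121

2121


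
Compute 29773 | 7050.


0b111010001001101 | 0b1101110001010 = 0b111111111001111 = 32719

32719


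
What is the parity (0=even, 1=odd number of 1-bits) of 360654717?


0b10101011111110010011101111101 has 20 ones => parity 0

0


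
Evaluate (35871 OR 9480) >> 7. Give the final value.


Step 1: 35871 | 9480 = 44319
Step 2: 44319 >> 7 = 346

346


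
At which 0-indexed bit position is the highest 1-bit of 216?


0b11011000. Highest set bit at position 7

7


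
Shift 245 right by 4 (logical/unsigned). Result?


0b11110101 >> 4 = 0b1111 = 15

15


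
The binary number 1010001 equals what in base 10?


1010001 in decimal = 81

81


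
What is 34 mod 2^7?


34 & 127 = 34

34


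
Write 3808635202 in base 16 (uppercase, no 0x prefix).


3808635202 = E3032942 hex

E3032942


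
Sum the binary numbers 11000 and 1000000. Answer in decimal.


11000 + 1000000 = 1011000 = 88

88


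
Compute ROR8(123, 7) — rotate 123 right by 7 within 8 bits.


Rotate 0b1111011 right by 7 (8-bit) = 0b11110110 = 246

246


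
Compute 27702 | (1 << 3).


27702 | (1 << 3) = 27702 | 8 = 27710

27710


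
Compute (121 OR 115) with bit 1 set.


Step 1: 121 | 115 = 123
Step 2: 123 | (1 << 1) = 123 | 2 = 123

123


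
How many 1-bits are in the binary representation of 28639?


0b110111111011111 has 13 set bits

13


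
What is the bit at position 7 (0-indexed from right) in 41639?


0b1010001010100111, position 7 = 1

1


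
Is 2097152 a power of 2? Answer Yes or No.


0b1000000000000000000000. Only one bit set => Yes

Yes


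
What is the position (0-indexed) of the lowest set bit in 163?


0b10100011. Lowest set bit at position 0

0


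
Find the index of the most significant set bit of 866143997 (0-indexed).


0b110011101000000100111011111101. Highest set bit at position 29

29


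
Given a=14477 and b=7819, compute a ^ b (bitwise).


14477 ^ 7819 = 9734

9734


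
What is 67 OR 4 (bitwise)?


0b1000011 | 0b100 = 0b1000111 = 71

71


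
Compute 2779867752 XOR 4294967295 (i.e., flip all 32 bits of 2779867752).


2779867752 ^ 4294967295 = 1515099543

1515099543


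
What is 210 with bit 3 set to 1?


210 | (1 << 3) = 210 | 8 = 218

218


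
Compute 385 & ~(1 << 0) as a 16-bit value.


385 & ~(1 << 0) = 384

384


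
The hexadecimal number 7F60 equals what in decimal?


7F60 hex = 32608 decimal

32608


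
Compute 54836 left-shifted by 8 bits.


0b1101011000110100 << 8 = 0b110101100011010000000000 = 14038016

14038016


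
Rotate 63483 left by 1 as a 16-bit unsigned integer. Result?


Rotate 0b1111011111111011 left by 1 (16-bit) = 0b1110111111110111 = 61431

61431


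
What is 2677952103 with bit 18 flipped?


2677952103 ^ (1 << 18) = 2677952103 ^ 262144 = 2677689959

2677689959


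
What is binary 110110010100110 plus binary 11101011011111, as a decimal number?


110110010100110 + 11101011011111 = 1010011110000101 = 42885

42885


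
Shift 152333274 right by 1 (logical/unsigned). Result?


0b1001000101000110101111011010 >> 1 = 0b100100010100011010111101101 = 76166637

76166637


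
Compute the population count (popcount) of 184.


0b10111000 has 4 set bits

4


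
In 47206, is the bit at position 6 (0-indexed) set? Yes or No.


0b1011100001100110, bit 6 = 1. Yes

Yes


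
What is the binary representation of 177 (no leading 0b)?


177 = 10110001 in binary

10110001


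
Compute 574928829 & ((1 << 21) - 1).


574928829 & 2097151 = 309181

309181


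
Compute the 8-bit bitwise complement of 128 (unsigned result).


~0b10000000 = 0b1111111 = 127 (8-bit unsigned)

127


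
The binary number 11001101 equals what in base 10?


11001101 in decimal = 205

205


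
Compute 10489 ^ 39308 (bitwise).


0b10100011111001 ^ 0b1001100110001100 = 0b1011000101110101 = 45429

45429


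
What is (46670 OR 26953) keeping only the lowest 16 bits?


Step 1: 46670 | 26953 = 65359
Step 2: 65359 & 65535 = 65359

65359


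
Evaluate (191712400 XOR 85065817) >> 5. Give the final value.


Step 1: 191712400 ^ 85065817 = 243223753
Step 2: 243223753 >> 5 = 7600742

7600742


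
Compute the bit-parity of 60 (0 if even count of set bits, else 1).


0b111100 has 4 ones => parity 0

0


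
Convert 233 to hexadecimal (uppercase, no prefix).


233 = E9 hex

E9


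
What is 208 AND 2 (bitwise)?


0b11010000 & 0b10 = 0b0 = 0

0


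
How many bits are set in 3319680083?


0b11000101110111100100110001010011 has 17 set bits

17


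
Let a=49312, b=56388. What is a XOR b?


49312 ^ 56388 = 7396

7396


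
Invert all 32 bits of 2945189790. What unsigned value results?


2945189790 ^ 4294967295 = 1349777505

1349777505


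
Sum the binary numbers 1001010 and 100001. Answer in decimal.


1001010 + 100001 = 1101011 = 107

107


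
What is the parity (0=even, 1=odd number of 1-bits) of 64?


0b1000000 has 1 ones => parity 1

1


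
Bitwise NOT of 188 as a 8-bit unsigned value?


~0b10111100 = 0b1000011 = 67 (8-bit unsigned)

67


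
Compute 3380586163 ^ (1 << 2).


3380586163 ^ (1 << 2) = 3380586163 ^ 4 = 3380586167

3380586167


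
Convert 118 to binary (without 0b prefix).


118 = 1110110 in binary

1110110


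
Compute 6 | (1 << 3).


6 | (1 << 3) = 6 | 8 = 14

14


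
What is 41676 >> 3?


0b1010001011001100 >> 3 = 0b1010001011001 = 5209

5209


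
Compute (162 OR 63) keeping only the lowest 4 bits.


Step 1: 162 | 63 = 191
Step 2: 191 & 15 = 15

15


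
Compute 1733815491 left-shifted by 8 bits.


0b1100111010101111110110011000011 << 8 = 0b110011101010111111011001100001100000000 = 443856765696

443856765696


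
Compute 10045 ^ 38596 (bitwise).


0b10011100111101 ^ 0b1001011011000100 = 0b1011000111111001 = 45561

45561


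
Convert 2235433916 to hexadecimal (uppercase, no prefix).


2235433916 = 853E03BC hex

853E03BC


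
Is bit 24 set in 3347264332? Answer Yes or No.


0b11000111100000110011001101001100, bit 24 = 1. Yes

Yes


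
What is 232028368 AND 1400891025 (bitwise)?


0b1101110101000111100011010000 & 0b1010011011111111110011010010001 = 0b1010101000110000010010000 = 22306960

22306960


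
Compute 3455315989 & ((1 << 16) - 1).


3455315989 & 65535 = 61461

61461


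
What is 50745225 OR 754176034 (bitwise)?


0b11000001100100111110001001 | 0b101100111100111101000000100010 = 0b101111111101111101111110101011 = 804773803

804773803


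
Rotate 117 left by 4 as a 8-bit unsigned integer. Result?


Rotate 0b1110101 left by 4 (8-bit) = 0b1010111 = 87

87


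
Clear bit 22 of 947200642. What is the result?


947200642 & ~(1 << 22) = 943006338

943006338


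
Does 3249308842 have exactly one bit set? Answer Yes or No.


0b11000001101011001000010010101010. Multiple bits set => No

No


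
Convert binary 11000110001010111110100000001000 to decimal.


11000110001010111110100000001000 in decimal = 3324766216

3324766216


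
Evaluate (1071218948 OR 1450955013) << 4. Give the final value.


Step 1: 1071218948 | 1450955013 = 2147209477
Step 2: 2147209477 << 4 = 34355351632

34355351632


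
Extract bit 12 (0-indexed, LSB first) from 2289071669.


0b10001000011100000111011000110101, position 12 = 1

1


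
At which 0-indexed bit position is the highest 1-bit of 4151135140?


0b11110111011011010100101110100100. Highest set bit at position 31

31


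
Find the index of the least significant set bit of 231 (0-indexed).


0b11100111. Lowest set bit at position 0

0


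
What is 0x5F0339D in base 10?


5F0339D hex = 99627933 decimal

99627933


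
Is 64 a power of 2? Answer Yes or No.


0b1000000. Only one bit set => Yes

Yes


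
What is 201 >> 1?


0b11001001 >> 1 = 0b1100100 = 100

100


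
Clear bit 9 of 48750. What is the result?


48750 & ~(1 << 9) = 48238

48238


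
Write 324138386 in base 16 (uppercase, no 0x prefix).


324138386 = 1351F592 hex

1351F592


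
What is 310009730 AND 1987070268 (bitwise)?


0b10010011110100101111110000010 & 0b1110110011100000100100100111100 = 0b10010011100000100100100000000 = 309348608

309348608


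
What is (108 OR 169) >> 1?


Step 1: 108 | 169 = 237
Step 2: 237 >> 1 = 118

118


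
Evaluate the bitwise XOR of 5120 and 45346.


0b1010000000000 ^ 0b1011000100100010 = 0b1010010100100010 = 42274

42274


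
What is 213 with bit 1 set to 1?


213 | (1 << 1) = 213 | 2 = 215

215


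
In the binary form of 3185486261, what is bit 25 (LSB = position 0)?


0b10111101110111101010100110110101, position 25 = 0

0


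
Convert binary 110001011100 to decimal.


110001011100 in decimal = 3164

3164


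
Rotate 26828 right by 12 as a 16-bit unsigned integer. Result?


Rotate 0b110100011001100 right by 12 (16-bit) = 0b1000110011000110 = 36038

36038


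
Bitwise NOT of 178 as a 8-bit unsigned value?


~0b10110010 = 0b1001101 = 77 (8-bit unsigned)

77


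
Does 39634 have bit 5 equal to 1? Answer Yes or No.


0b1001101011010010, bit 5 = 0. No

No


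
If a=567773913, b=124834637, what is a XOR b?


567773913 ^ 124834637 = 648501652

648501652


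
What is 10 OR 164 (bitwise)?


0b1010 | 0b10100100 = 0b10101110 = 174

174


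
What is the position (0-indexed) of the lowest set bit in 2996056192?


0b10110010100101000011000010000000. Lowest set bit at position 7

7


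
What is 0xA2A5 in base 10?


A2A5 hex = 41637 decimal

41637


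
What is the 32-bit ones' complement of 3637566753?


3637566753 ^ 4294967295 = 657400542

657400542


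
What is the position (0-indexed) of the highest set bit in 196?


0b11000100. Highest set bit at position 7

7


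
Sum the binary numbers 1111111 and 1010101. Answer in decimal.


1111111 + 1010101 = 11010100 = 212

212


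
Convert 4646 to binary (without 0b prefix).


4646 = 1001000100110 in binary

1001000100110


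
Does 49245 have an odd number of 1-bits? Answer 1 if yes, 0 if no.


0b1100000001011101 has 7 ones => parity 1

1


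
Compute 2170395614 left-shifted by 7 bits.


0b10000001010111011001101111011110 << 7 = 0b100000010101110110011011110111100000000 = 277810638592

277810638592


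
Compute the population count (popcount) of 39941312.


0b10011000010111010011000000 has 10 set bits

10


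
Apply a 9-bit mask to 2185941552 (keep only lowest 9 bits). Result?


2185941552 & 511 = 48

48


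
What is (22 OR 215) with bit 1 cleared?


Step 1: 22 | 215 = 215
Step 2: 215 & ~(1 << 1) = 213

213


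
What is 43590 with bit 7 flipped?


43590 ^ (1 << 7) = 43590 ^ 128 = 43718

43718


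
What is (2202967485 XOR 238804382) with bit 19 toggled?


Step 1: 2202967485 ^ 238804382 = 2373271587
Step 2: 2373271587 ^ (1 << 19) = 2373271587 ^ 524288 = 2373795875

2373795875


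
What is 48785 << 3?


0b1011111010010001 << 3 = 0b1011111010010001000 = 390280

390280


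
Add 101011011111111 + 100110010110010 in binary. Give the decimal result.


101011011111111 + 100110010110010 = 1010001110110001 = 41905

41905


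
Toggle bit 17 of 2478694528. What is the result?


2478694528 ^ (1 << 17) = 2478694528 ^ 131072 = 2478825600

2478825600


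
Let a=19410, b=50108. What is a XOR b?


19410 ^ 50108 = 34926

34926


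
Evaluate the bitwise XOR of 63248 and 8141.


0b1111011100010000 ^ 0b1111111001101 = 0b1110100011011101 = 59613

59613


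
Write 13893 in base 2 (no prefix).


13893 = 11011001000101 in binary

11011001000101


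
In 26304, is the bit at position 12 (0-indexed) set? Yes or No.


0b110011011000000, bit 12 = 0. No

No


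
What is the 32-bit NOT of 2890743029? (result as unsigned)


~0b10101100010011010011110011110101 = 0b1010011101100101100001100001010 = 1404224266 (32-bit unsigned)

1404224266


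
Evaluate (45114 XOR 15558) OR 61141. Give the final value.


Step 1: 45114 ^ 15558 = 36092
Step 2: 36092 | 61141 = 61181

61181


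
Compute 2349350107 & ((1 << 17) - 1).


2349350107 & 131071 = 15579

15579


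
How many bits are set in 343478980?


0b10100011110010001001011000100 has 12 set bits

12


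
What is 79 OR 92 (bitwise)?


0b1001111 | 0b1011100 = 0b1011111 = 95

95


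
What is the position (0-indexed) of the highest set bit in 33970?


0b1000010010110010. Highest set bit at position 15

15


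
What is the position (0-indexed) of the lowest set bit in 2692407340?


0b10100000011110101110000000101100. Lowest set bit at position 2

2


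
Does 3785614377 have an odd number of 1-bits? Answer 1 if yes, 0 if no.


0b11100001101000111110010000101001 has 15 ones => parity 1

1


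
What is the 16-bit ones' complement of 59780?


59780 ^ 65535 = 5755

5755


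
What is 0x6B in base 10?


6B hex = 107 decimal

107


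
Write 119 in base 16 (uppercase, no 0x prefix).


119 = 77 hex

77


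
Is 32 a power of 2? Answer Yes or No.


0b100000. Only one bit set => Yes

Yes


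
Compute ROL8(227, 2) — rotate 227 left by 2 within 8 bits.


Rotate 0b11100011 left by 2 (8-bit) = 0b10001111 = 143

143


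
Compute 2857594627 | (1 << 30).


2857594627 | (1 << 30) = 2857594627 | 1073741824 = 3931336451

3931336451


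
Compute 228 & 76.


0b11100100 & 0b1001100 = 0b1000100 = 68

68


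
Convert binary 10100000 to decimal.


10100000 in decimal = 160

160


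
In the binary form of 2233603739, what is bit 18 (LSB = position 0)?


0b10000101001000100001011010011011, position 18 = 0

0


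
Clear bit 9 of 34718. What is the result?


34718 & ~(1 << 9) = 34206

34206


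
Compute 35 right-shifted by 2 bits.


0b100011 >> 2 = 0b1000 = 8

8


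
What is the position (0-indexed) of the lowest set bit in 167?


0b10100111. Lowest set bit at position 0

0


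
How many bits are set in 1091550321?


0b1000001000011111011110001110001 has 15 set bits

15


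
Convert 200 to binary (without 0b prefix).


200 = 11001000 in binary

11001000


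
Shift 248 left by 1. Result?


0b11111000 << 1 = 0b111110000 = 496

496


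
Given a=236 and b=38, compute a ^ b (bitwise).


236 ^ 38 = 202

202


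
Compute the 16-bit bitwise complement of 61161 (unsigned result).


~0b1110111011101001 = 0b1000100010110 = 4374 (16-bit unsigned)

4374


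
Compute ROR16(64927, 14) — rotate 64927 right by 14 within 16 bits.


Rotate 0b1111110110011111 right by 14 (16-bit) = 0b1111011001111111 = 63103

63103


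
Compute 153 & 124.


0b10011001 & 0b1111100 = 0b11000 = 24

24


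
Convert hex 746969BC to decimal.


746969BC hex = 1953065404 decimal

1953065404


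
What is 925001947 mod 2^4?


925001947 & 15 = 11

11


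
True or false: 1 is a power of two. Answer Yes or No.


0b1. Only one bit set => Yes

Yes


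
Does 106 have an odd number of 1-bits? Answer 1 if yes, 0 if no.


0b1101010 has 4 ones => parity 0

0


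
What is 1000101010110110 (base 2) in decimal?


1000101010110110 in decimal = 35510

35510


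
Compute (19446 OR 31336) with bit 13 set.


Step 1: 19446 | 31336 = 31742
Step 2: 31742 | (1 << 13) = 31742 | 8192 = 31742

31742


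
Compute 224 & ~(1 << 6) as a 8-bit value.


224 & ~(1 << 6) = 160

160


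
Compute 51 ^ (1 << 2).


51 ^ (1 << 2) = 51 ^ 4 = 55

55


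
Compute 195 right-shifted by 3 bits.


0b11000011 >> 3 = 0b11000 = 24

24


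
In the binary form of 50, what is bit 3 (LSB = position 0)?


0b110010, position 3 = 0

0


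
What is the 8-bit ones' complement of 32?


32 ^ 255 = 223

223


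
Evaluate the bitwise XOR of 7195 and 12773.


0b1110000011011 ^ 0b11000111100101 = 0b10110111111110 = 11774

11774


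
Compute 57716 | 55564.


0b1110000101110100 | 0b1101100100001100 = 0b1111100101111100 = 63868

63868


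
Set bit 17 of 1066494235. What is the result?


1066494235 | (1 << 17) = 1066494235 | 131072 = 1066625307

1066625307


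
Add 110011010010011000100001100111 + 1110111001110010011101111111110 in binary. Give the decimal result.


110011010010011000100001100111 + 1110111001110010011101111111110 = 10101010100000101100010001100101 = 2860696677

2860696677


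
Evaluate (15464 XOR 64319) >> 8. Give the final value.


Step 1: 15464 ^ 64319 = 51031
Step 2: 51031 >> 8 = 199

199


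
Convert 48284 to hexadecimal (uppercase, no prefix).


48284 = BC9C hex

BC9C


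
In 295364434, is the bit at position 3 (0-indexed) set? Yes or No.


0b10001100110101110011101010010, bit 3 = 0. No

No


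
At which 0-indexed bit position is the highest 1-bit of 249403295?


0b1110110111011001011110011111. Highest set bit at position 27

27


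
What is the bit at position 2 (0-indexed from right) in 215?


0b11010111, position 2 = 1

1


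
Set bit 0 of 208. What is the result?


208 | (1 << 0) = 208 | 1 = 209

209


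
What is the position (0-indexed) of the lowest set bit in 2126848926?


0b1111110110001010010001110011110. Lowest set bit at position 1

1


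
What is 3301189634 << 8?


0b11000100110001000010100000000010 << 8 = 0b1100010011000100001010000000001000000000 = 845104546304

845104546304


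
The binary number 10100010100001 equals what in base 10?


10100010100001 in decimal = 10401

10401


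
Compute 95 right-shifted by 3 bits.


0b1011111 >> 3 = 0b1011 = 11

11


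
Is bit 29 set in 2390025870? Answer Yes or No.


0b10001110011101001110011010001110, bit 29 = 0. No

No


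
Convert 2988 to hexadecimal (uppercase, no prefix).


2988 = BAC hex

BAC


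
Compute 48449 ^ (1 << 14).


48449 ^ (1 << 14) = 48449 ^ 16384 = 64833

64833


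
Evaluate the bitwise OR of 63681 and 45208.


0b1111100011000001 | 0b1011000010011000 = 0b1111100011011001 = 63705

63705


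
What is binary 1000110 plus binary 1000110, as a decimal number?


1000110 + 1000110 = 10001100 = 140

140


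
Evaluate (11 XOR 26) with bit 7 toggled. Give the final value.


Step 1: 11 ^ 26 = 17
Step 2: 17 ^ (1 << 7) = 17 ^ 128 = 145

145


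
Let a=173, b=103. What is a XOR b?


173 ^ 103 = 202

202


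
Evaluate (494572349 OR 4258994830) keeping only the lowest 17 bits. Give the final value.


Step 1: 494572349 | 4258994830 = 4261125055
Step 2: 4261125055 & 131071 = 105407

105407


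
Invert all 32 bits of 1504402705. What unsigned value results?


1504402705 ^ 4294967295 = 2790564590

2790564590


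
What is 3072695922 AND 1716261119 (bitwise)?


0b10110111001001011001111001110010 & 0b1100110010011000001000011111111 = 0b100110000001000001000001110010 = 637800562

637800562


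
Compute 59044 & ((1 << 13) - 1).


59044 & 8191 = 1700

1700


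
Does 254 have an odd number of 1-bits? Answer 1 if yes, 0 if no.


0b11111110 has 7 ones => parity 1

1


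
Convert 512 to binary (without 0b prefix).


512 = 1000000000 in binary

1000000000


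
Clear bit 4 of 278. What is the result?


278 & ~(1 << 4) = 262

262


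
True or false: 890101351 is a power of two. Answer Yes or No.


0b110101000011011101111001100111. Multiple bits set => No

No


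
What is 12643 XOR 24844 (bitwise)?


0b11000101100011 ^ 0b110000100001100 = 0b101000001101111 = 20591

20591


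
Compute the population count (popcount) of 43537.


0b1010101000010001 has 6 set bits

6


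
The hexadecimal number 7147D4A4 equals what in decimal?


7147D4A4 hex = 1900532900 decimal

1900532900


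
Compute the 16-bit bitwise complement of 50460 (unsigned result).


~0b1100010100011100 = 0b11101011100011 = 15075 (16-bit unsigned)

15075


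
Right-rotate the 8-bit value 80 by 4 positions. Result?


Rotate 0b1010000 right by 4 (8-bit) = 0b101 = 5

5


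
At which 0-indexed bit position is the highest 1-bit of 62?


0b111110. Highest set bit at position 5

5


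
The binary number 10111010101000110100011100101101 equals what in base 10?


10111010101000110100011100101101 in decimal = 3131262765

3131262765


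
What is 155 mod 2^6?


155 & 63 = 27

27


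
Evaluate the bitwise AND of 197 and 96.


0b11000101 & 0b1100000 = 0b1000000 = 64

64


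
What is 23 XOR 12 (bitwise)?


0b10111 ^ 0b1100 = 0b11011 = 27

27


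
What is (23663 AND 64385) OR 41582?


Step 1: 23663 & 64385 = 22529
Step 2: 22529 | 41582 = 64111

64111


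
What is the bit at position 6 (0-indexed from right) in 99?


0b1100011, position 6 = 1

1


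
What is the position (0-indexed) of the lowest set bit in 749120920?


0b101100101001101010110110011000. Lowest set bit at position 3

3


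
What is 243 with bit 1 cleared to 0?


243 & ~(1 << 1) = 241

241


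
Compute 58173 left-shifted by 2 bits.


0b1110001100111101 << 2 = 0b111000110011110100 = 232692

232692


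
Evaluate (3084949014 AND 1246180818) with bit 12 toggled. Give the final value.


Step 1: 3084949014 & 1246180818 = 37753874
Step 2: 37753874 ^ (1 << 12) = 37753874 ^ 4096 = 37749778

37749778


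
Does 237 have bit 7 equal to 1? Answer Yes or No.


0b11101101, bit 7 = 1. Yes

Yes


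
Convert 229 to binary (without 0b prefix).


229 = 11100101 in binary

11100101


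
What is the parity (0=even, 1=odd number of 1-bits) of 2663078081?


0b10011110101110110101100011000001 has 17 ones => parity 1

1


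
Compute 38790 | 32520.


0b1001011110000110 | 0b111111100001000 = 0b1111111110001110 = 65422

65422


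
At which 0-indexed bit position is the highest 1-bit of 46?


0b101110. Highest set bit at position 5

5


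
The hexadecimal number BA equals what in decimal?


BA hex = 186 decimal

186


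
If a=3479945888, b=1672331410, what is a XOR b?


3479945888 ^ 1672331410 = 2898657842

2898657842


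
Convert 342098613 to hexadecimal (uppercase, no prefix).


342098613 = 146402B5 hex

146402B5


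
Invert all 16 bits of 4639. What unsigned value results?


4639 ^ 65535 = 60896

60896


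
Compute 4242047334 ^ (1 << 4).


4242047334 ^ (1 << 4) = 4242047334 ^ 16 = 4242047350

4242047350


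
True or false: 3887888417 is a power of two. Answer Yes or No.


0b11100111101111000111100000100001. Multiple bits set => No

No


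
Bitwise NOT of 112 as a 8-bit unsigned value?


~0b1110000 = 0b10001111 = 143 (8-bit unsigned)

143


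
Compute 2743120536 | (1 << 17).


2743120536 | (1 << 17) = 2743120536 | 131072 = 2743251608

2743251608


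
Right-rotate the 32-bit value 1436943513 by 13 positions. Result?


Rotate 0b1010101101001100000010010011001 right by 13 (32-bit) = 0b100100110010101010110100110000 = 617262384

617262384


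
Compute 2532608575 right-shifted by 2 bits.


0b10010110111101001000101000111111 >> 2 = 0b100101101111010010001010001111 = 633152143

633152143


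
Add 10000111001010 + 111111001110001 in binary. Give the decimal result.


10000111001010 + 111111001110001 = 1010000000111011 = 41019

41019


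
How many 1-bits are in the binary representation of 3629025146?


0b11011000010011101000011101111010 has 17 set bits

17


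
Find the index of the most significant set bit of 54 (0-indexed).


0b110110. Highest set bit at position 5

5


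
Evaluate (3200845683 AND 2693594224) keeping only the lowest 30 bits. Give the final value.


Step 1: 3200845683 & 2693594224 = 2693268592
Step 2: 2693268592 & 1073741823 = 545784944

545784944


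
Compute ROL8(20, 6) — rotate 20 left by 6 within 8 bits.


Rotate 0b10100 left by 6 (8-bit) = 0b101 = 5

5


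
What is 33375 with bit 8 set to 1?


33375 | (1 << 8) = 33375 | 256 = 33631

33631


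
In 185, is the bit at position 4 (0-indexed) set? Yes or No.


0b10111001, bit 4 = 1. Yes

Yes


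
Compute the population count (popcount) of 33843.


0b1000010000110011 has 6 set bits

6


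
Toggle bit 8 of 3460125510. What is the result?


3460125510 ^ (1 << 8) = 3460125510 ^ 256 = 3460125254

3460125254


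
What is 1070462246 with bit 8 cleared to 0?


1070462246 & ~(1 << 8) = 1070461990

1070461990


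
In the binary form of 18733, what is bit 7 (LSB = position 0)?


0b100100100101101, position 7 = 0

0


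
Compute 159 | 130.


0b10011111 | 0b10000010 = 0b10011111 = 159

159


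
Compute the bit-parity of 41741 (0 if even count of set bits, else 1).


0b1010001100001101 has 7 ones => parity 1

1


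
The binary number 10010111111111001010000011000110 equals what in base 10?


10010111111111001010000011000110 in decimal = 2549915846

2549915846


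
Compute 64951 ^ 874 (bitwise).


0b1111110110110111 ^ 0b1101101010 = 0b1111111011011101 = 65245

65245


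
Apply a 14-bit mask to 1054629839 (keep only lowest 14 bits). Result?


1054629839 & 16383 = 8143

8143


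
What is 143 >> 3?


0b10001111 >> 3 = 0b10001 = 17

17


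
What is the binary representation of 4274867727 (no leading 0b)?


4274867727 = 11111110110011010100111000001111 in binary

11111110110011010100111000001111


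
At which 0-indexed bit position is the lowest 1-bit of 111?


0b1101111. Lowest set bit at position 0

0


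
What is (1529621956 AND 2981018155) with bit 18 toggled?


Step 1: 1529621956 & 2981018155 = 288106496
Step 2: 288106496 ^ (1 << 18) = 288106496 ^ 262144 = 287844352

287844352


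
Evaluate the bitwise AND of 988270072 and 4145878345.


0b111010111001111100110111111000 & 0b11110111000111010001010101001001 = 0b110010000001010000010101001000 = 839189832

839189832


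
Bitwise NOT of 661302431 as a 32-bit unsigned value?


~0b100111011010101010110010011111 = 0b11011000100101010101001101100000 = 3633664864 (32-bit unsigned)

3633664864


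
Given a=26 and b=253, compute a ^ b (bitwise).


26 ^ 253 = 231

231


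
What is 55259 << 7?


0b1101011111011011 << 7 = 0b11010111110110110000000 = 7073152

7073152


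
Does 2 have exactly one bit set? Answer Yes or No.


0b10. Only one bit set => Yes

Yes


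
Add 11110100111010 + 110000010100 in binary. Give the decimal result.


11110100111010 + 110000010100 = 100100101001110 = 18766

18766


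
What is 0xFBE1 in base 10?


FBE1 hex = 64481 decimal

64481


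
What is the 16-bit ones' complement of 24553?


24553 ^ 65535 = 40982

40982


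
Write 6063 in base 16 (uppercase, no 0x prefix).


6063 = 17AF hex

17AF


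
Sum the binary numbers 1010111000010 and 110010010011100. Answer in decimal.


1010111000010 + 110010010011100 = 111101001011110 = 31326

31326


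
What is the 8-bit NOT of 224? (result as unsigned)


~0b11100000 = 0b11111 = 31 (8-bit unsigned)

31


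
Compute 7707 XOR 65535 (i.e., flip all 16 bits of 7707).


7707 ^ 65535 = 57828

57828


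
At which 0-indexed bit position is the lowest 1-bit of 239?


0b11101111. Lowest set bit at position 0

0


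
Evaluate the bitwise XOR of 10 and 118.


0b1010 ^ 0b1110110 = 0b1111100 = 124

124


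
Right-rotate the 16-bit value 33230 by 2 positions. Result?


Rotate 0b1000000111001110 right by 2 (16-bit) = 0b1010000001110011 = 41075

41075


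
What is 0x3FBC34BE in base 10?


3FBC34BE hex = 1069298878 decimal

1069298878


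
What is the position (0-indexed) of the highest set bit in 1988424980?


0b1110110100001001111010100010100. Highest set bit at position 30

30


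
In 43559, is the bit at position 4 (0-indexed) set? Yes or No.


0b1010101000100111, bit 4 = 0. No

No


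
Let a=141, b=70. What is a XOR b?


141 ^ 70 = 203

203


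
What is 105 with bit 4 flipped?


105 ^ (1 << 4) = 105 ^ 16 = 121

121


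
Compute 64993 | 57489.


0b1111110111100001 | 0b1110000010010001 = 0b1111110111110001 = 65009

65009


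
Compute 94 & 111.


0b1011110 & 0b1101111 = 0b1001110 = 78

78


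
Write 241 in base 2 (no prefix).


241 = 11110001 in binary

11110001


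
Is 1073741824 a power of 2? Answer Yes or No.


0b1000000000000000000000000000000. Only one bit set => Yes

Yes


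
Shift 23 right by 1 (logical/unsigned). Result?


0b10111 >> 1 = 0b1011 = 11

11


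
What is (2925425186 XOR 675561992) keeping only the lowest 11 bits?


Step 1: 2925425186 ^ 675561992 = 2249863210
Step 2: 2249863210 & 2047 = 42

42


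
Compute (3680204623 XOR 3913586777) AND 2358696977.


Step 1: 3680204623 ^ 3913586777 = 840953622
Step 2: 840953622 & 2358696977 = 1494032

1494032


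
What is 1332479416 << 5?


0b1001111011011000000010110111000 << 5 = 0b100111101101100000001011011100000000 = 42639341312

42639341312


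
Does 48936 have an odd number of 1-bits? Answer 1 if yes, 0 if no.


0b1011111100101000 has 9 ones => parity 1

1


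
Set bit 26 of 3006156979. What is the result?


3006156979 | (1 << 26) = 3006156979 | 67108864 = 3073265843

3073265843


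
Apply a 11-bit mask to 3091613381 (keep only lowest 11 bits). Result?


3091613381 & 2047 = 1733

1733


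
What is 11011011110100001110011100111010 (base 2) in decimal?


11011011110100001110011100111010 in decimal = 3687900986

3687900986


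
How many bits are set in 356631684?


0b10101010000011100010010000100 has 10 set bits

10


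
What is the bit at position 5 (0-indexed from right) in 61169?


0b1110111011110001, position 5 = 1

1


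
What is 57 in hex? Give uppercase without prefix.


57 = 39 hex

39


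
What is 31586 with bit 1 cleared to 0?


31586 & ~(1 << 1) = 31584

31584


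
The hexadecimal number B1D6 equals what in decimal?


B1D6 hex = 45526 decimal

45526


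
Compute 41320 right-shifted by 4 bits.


0b1010000101101000 >> 4 = 0b101000010110 = 2582

2582


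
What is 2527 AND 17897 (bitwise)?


0b100111011111 & 0b100010111101001 = 0b111001001 = 457

457


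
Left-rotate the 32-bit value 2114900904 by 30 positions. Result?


Rotate 0b1111110000011101101001110101000 left by 30 (32-bit) = 0b11111100000111011010011101010 = 528725226

528725226


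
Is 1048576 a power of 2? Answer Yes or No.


0b100000000000000000000. Only one bit set => Yes

Yes


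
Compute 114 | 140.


0b1110010 | 0b10001100 = 0b11111110 = 254

254


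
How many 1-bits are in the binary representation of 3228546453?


0b11000000011011111011010110010101 has 17 set bits

17


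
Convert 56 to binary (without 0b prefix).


56 = 111000 in binary

111000


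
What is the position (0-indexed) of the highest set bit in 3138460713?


0b10111011000100010001110000101001. Highest set bit at position 31

31


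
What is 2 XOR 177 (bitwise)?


0b10 ^ 0b10110001 = 0b10110011 = 179

179


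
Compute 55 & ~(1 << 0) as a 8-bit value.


55 & ~(1 << 0) = 54

54


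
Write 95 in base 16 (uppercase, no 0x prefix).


95 = 5F hex

5F


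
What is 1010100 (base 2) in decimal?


1010100 in decimal = 84

84


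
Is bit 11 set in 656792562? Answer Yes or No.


0b100111001001011101101111110010, bit 11 = 1. Yes

Yes


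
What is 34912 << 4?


0b1000100001100000 << 4 = 0b10001000011000000000 = 558592

558592


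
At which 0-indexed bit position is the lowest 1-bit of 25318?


0b110001011100110. Lowest set bit at position 1

1


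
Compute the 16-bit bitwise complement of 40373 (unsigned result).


~0b1001110110110101 = 0b110001001001010 = 25162 (16-bit unsigned)

25162


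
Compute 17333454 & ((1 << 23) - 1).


17333454 & 8388607 = 556238

556238


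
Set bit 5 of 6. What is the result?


6 | (1 << 5) = 6 | 32 = 38

38


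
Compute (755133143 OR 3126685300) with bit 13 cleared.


Step 1: 755133143 | 3126685300 = 3210702583
Step 2: 3210702583 & ~(1 << 13) = 3210694391

3210694391


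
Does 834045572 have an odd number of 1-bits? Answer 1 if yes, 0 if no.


0b110001101101101000011010000100 has 13 ones => parity 1

1


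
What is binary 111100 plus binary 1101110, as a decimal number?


111100 + 1101110 = 10101010 = 170

170


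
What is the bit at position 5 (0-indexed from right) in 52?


0b110100, position 5 = 1

1


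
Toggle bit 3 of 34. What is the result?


34 ^ (1 << 3) = 34 ^ 8 = 42

42


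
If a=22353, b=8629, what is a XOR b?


22353 ^ 8629 = 30436

30436


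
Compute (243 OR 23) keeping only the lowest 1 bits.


Step 1: 243 | 23 = 247
Step 2: 247 & 1 = 1

1


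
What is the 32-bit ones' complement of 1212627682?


1212627682 ^ 4294967295 = 3082339613

3082339613


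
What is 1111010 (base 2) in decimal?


1111010 in decimal = 122

122


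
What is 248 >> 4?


0b11111000 >> 4 = 0b1111 = 15

15


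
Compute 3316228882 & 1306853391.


0b11000101101010011010001100010010 & 0b1001101111001010000000000001111 = 0b1000101101000010000000000000010 = 1168179202

1168179202


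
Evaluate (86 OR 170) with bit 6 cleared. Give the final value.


Step 1: 86 | 170 = 254
Step 2: 254 & ~(1 << 6) = 190

190
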